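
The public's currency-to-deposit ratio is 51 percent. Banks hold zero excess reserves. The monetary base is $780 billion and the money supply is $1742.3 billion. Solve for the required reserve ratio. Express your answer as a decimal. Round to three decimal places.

Using m = M/MB = 1742.3/780 ≈ 2.233718. Since m = (1 + c)/(c + rr + e), the denominator satisfies c + rr + e = (1 + c)/m = (1 + 0.51) / 2.233718 ≈ 0.676003.
With c = 0.51 and e = 0, the required reserve ratio is 0.676003 − 0.51 − 0 = 0.166003.

0.166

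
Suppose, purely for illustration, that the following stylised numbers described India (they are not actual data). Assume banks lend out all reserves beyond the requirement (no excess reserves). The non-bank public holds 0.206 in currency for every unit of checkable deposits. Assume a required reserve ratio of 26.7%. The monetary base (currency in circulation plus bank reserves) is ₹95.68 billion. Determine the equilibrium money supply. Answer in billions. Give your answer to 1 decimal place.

The money multiplier is m = (1 + c) / (rr + c) = (1 + 0.206) / (0.267 + 0.206) ≈ 2.5497.
So M = m × MB = 2.5497 × 95.68 ≈ 243.9553 billion.

₹244.0 billion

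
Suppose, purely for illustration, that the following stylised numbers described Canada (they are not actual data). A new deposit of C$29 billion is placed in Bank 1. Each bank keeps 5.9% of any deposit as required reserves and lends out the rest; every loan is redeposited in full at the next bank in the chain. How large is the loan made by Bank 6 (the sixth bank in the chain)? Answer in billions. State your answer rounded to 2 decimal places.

Each bank lends a fraction (1 − rr) = 0.9410 of the deposit it receives, so Bank 6 receives 29·0.9410^5 and lends 29·0.9410^6 ≈ 20.1343 billion.

C$20.13 billion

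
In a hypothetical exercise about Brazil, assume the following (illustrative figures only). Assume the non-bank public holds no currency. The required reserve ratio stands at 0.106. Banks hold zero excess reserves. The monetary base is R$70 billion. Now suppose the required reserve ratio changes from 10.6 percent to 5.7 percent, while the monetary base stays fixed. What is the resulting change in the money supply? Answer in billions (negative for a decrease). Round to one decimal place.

Initially m₁ = 1 / (0.106) ≈ 9.4340, so M₁ = 9.4340 × 70 = 660.38 billion.
After the change m₂ = 1 / (0.057) ≈ 17.5439, so M₂ = 17.5439 × 70 = 1228.073 billion.
ΔM = M₂ − M₁ = 1228.073 − 660.38 = 567.693 billion.

R$567.7 billion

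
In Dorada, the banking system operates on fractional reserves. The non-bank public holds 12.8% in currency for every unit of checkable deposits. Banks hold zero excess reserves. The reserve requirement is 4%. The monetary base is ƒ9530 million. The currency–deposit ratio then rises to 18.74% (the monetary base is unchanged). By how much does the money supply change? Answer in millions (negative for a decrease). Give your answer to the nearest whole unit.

Initially m₁ = (1 + 0.128) / (0.04 + 0.128) ≈ 6.71429, so M₁ = 6.71429 × 9530 = 63987.1837 million.
After the change m₂ = (1 + 0.1874) / (0.04 + 0.1874) ≈ 5.22164, so M₂ = 5.22164 × 9530 = 49762.2292 million.
ΔM = M₂ − M₁ = 49762.2292 − 63987.1837 = -14224.9545 million.

-14225 million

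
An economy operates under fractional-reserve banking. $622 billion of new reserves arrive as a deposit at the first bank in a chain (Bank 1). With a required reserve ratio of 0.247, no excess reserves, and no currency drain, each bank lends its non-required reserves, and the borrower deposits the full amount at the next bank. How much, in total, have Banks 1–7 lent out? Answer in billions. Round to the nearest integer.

Bank i lends (1 − rr)^i of the original deposit: Bank 1 lends 622·0.7530 = 468.3660, Bank 2 lends 622·0.7530² ≈ 352.6796, and so on.
Summing a geometric series: total = 622·[0.7530·(1 − 0.7530^7) / (1 − 0.7530)] ≈ 1635.9312 billion.

$1636 billion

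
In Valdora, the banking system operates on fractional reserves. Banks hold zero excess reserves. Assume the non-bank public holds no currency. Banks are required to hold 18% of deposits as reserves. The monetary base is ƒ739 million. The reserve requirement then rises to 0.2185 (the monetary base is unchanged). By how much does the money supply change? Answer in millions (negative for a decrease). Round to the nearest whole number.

Initially m₁ = 1 / (0.18) ≈ 5.5556, so M₁ = 5.5556 × 739 = 4105.5884 million.
After the change m₂ = 1 / (0.2185) ≈ 4.5767, so M₂ = 4.5767 × 739 = 3382.1813 million.
ΔM = M₂ − M₁ = 3382.1813 − 4105.5884 = -723.4071 million.

-723 million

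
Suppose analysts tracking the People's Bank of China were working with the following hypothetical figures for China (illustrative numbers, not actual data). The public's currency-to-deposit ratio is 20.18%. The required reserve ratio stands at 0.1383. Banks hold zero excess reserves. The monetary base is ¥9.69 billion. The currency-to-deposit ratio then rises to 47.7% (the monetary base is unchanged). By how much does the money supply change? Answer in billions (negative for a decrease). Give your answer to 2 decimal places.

Initially m₁ = (1 + 0.2018) / (0.1383 + 0.2018) ≈ 3.5337, so M₁ = 3.5337 × 9.69 ≈ 34.2416 billion.
After the change m₂ = (1 + 0.477) / (0.1383 + 0.477) ≈ 2.4005, so M₂ = 2.4005 × 9.69 ≈ 23.2608 billion.
ΔM = M₂ − M₁ = 23.2608 − 34.2416 = -10.9808 billion.

-10.98 billion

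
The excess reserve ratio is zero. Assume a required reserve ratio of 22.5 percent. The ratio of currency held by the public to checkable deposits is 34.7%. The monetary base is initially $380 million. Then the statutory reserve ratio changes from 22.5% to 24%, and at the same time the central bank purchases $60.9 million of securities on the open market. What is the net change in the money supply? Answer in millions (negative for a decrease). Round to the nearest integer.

Before: m₁ = (1 + 0.347) / (0.225 + 0.347) ≈ 2.3549, MB₁ = 380, so M₁ = 2.3549 × 380 = 894.862 million.
After: m₂ = (1 + 0.347) / (0.24 + 0.347) ≈ 2.2947, MB₂ = 380 + 60.9 = 440.9, so M₂ = 2.2947 × 440.9 ≈ 1011.7332 million.
ΔM = M₂ − M₁ = 1011.7332 − 894.862 = 116.8712 million.

$117 million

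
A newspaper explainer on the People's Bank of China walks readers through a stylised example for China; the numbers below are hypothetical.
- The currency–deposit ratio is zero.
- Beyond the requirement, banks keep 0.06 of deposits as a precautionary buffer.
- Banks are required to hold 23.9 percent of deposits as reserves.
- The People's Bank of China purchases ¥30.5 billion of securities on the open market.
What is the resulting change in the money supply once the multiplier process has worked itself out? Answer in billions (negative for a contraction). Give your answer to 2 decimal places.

¥102.01 billion

The money multiplier is m = 1 / (rr + e) = 1 / (0.239 + 0.06) ≈ 3.34448.
The purchase adds 30.5 billion of base, so ΔM = m × ΔMB = 3.34448 × (+30.5) ≈ 102.0066 billion.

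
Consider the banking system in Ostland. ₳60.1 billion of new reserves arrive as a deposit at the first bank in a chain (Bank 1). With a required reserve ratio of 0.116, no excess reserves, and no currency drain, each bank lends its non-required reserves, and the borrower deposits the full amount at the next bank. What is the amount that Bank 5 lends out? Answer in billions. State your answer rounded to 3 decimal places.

₳32.444 billion

Each bank lends a fraction (1 − rr) = 0.8840 of the deposit it receives, so Bank 5 receives 60.1·0.8840^4 and lends 60.1·0.8840^5 ≈ 32.4441 billion.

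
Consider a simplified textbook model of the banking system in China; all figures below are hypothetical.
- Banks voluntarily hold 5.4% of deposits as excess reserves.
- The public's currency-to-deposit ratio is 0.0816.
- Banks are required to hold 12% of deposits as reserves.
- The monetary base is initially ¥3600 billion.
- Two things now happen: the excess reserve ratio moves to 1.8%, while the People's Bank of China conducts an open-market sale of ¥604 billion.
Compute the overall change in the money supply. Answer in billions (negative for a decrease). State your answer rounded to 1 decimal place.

-477.5 billion

Before: m₁ = (1 + 0.0816) / (0.12 + 0.054 + 0.0816) ≈ 4.231612, MB₁ = 3600, so M₁ = 4.231612 × 3600 = 15233.8032 billion.
After: m₂ = (1 + 0.0816) / (0.12 + 0.018 + 0.0816) ≈ 4.925319, MB₂ = 3600 − 604 = 2996, so M₂ = 4.925319 × 2996 ≈ 14756.2557 billion.
ΔM = M₂ − M₁ = 14756.2557 − 15233.8032 = -477.5475 billion.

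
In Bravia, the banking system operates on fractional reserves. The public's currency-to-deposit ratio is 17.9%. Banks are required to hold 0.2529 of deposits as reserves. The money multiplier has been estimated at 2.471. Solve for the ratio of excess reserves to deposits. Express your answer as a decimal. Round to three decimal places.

Using m = 2.471. Since m = (1 + c)/(c + rr + e), the denominator satisfies c + rr + e = (1 + c)/m = (1 + 0.179) / 2.471 ≈ 0.477135.
With c = 0.179 and rr = 0.2529, the ratio of excess reserves to deposits is 0.477135 − 0.179 − 0.2529 = 0.045235.

0.045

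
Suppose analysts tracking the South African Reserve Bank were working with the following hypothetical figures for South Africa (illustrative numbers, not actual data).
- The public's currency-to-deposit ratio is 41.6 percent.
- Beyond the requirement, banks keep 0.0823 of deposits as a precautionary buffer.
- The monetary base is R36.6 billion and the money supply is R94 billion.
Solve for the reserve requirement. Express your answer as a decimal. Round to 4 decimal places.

0.0530

Using m = M/MB = 94/36.6 ≈ 2.568306. Since m = (1 + c)/(c + rr + e), the denominator satisfies c + rr + e = (1 + c)/m = (1 + 0.416) / 2.568306 ≈ 0.551336.
With c = 0.416 and e = 0.0823, the reserve requirement is 0.551336 − 0.416 − 0.0823 = 0.053036.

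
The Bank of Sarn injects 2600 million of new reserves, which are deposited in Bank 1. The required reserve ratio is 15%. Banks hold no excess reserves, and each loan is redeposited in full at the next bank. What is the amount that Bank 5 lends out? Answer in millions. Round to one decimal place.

1153.6 million

Each bank lends a fraction (1 − rr) = 0.8500 of the deposit it receives, so Bank 5 receives 2600·0.8500^4 and lends 2600·0.8500^5 ≈ 1153.6338 million.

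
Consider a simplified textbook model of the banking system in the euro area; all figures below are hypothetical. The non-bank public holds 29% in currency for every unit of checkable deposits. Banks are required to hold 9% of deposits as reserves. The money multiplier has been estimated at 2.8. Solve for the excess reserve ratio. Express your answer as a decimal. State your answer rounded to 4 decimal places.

0.0807

Using m = 2.8. Since m = (1 + c)/(c + rr + e), the denominator satisfies c + rr + e = (1 + c)/m = (1 + 0.29) / 2.8 ≈ 0.460714.
With c = 0.29 and rr = 0.09, the excess reserve ratio is 0.460714 − 0.29 − 0.09 = 0.080714.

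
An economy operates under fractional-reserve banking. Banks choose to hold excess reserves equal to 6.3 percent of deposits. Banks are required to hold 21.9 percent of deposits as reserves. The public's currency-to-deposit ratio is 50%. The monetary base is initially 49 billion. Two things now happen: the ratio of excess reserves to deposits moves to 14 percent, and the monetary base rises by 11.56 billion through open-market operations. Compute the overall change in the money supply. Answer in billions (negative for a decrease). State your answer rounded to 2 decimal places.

Before: m₁ = (1 + 0.5) / (0.219 + 0.063 + 0.5) ≈ 1.91816, MB₁ = 49, so M₁ = 1.91816 × 49 ≈ 93.9898 billion.
After: m₂ = (1 + 0.5) / (0.219 + 0.14 + 0.5) ≈ 1.74622, MB₂ = 49 + 11.56 = 60.56, so M₂ = 1.74622 × 60.56 ≈ 105.7511 billion.
ΔM = M₂ − M₁ = 105.7511 − 93.9898 = 11.7613 billion.

11.76 billion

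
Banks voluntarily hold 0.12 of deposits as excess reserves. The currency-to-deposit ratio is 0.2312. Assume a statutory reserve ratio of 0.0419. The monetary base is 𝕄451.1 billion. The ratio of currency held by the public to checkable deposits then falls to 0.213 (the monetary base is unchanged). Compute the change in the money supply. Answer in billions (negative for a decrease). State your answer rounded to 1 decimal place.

Initially m₁ = (1 + 0.2312) / (0.0419 + 0.12 + 0.2312) ≈ 3.13203, so M₁ = 3.13203 × 451.1 ≈ 1412.8587 billion.
After the change m₂ = (1 + 0.213) / (0.0419 + 0.12 + 0.213) ≈ 3.23553, so M₂ = 3.23553 × 451.1 ≈ 1459.5476 billion.
ΔM = M₂ − M₁ = 1459.5476 − 1412.8587 = 46.6889 billion.

𝕄46.7 billion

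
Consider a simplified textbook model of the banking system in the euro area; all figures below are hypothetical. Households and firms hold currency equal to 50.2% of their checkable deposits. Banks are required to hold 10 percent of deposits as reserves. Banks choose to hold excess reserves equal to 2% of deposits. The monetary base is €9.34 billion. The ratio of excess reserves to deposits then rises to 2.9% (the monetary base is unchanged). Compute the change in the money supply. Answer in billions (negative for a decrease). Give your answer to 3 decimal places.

-0.322 billion

Initially m₁ = (1 + 0.502) / (0.1 + 0.02 + 0.502) ≈ 2.41479, so M₁ = 2.41479 × 9.34 ≈ 22.5541 billion.
After the change m₂ = (1 + 0.502) / (0.1 + 0.029 + 0.502) ≈ 2.38035, so M₂ = 2.38035 × 9.34 ≈ 22.2325 billion.
ΔM = M₂ − M₁ = 22.2325 − 22.5541 = -0.3216 billion.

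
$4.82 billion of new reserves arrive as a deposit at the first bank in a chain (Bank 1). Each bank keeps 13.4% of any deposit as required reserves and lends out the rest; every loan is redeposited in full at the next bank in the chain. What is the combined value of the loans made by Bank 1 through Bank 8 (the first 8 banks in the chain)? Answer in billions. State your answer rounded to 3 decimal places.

$21.296 billion

Bank i lends (1 − rr)^i of the original deposit: Bank 1 lends 4.82·0.8660 ≈ 4.1741, Bank 2 lends 4.82·0.8660² ≈ 3.6148, and so on.
Summing a geometric series: total = 4.82·[0.8660·(1 − 0.8660^8) / (1 − 0.8660)] ≈ 21.2964 billion.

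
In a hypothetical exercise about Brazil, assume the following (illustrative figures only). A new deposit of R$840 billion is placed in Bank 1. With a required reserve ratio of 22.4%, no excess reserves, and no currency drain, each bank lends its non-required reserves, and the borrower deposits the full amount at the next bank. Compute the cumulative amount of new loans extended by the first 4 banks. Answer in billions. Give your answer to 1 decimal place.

R$1854.8 billion

Bank i lends (1 − rr)^i of the original deposit: Bank 1 lends 840·0.7760 = 651.8400, Bank 2 lends 840·0.7760² ≈ 505.8278, and so on.
Summing a geometric series: total = 840·[0.7760·(1 − 0.7760^4) / (1 − 0.7760)] ≈ 1854.7876 billion.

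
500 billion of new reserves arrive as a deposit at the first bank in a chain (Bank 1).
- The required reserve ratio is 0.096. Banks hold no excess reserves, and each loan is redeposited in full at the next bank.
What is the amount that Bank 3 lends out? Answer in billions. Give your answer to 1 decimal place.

Each bank lends a fraction (1 − rr) = 0.9040 of the deposit it receives, so Bank 3 receives 500·0.9040^2 and lends 500·0.9040^3 ≈ 369.3816 billion.

369.4 billion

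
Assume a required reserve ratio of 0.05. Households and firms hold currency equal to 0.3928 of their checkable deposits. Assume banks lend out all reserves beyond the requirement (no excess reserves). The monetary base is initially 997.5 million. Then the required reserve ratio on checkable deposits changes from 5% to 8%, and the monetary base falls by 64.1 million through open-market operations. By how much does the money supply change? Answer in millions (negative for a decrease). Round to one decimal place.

-387.9 million

Before: m₁ = (1 + 0.3928) / (0.05 + 0.3928) ≈ 3.14544, MB₁ = 997.5, so M₁ = 3.14544 × 997.5 = 3137.5764 million.
After: m₂ = (1 + 0.3928) / (0.08 + 0.3928) ≈ 2.94585, MB₂ = 997.5 − 64.1 = 933.4, so M₂ = 2.94585 × 933.4 ≈ 2749.6564 million.
ΔM = M₂ − M₁ = 2749.6564 − 3137.5764 = -387.92 million.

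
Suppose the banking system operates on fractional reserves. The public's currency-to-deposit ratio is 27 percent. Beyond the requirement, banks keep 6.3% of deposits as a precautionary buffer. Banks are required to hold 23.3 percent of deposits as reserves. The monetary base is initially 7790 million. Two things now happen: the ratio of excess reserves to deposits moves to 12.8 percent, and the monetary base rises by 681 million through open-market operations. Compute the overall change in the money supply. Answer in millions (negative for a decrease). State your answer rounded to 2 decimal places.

-429.93 million

Before: m₁ = (1 + 0.27) / (0.233 + 0.063 + 0.27) ≈ 2.2438163, MB₁ = 7790, so M₁ = 2.2438163 × 7790 ≈ 17479.329 million.
After: m₂ = (1 + 0.27) / (0.233 + 0.128 + 0.27) ≈ 2.0126783, MB₂ = 7790 + 681 = 8471, so M₂ = 2.0126783 × 8471 ≈ 17049.3979 million.
ΔM = M₂ − M₁ = 17049.3979 − 17479.329 = -429.9311 million.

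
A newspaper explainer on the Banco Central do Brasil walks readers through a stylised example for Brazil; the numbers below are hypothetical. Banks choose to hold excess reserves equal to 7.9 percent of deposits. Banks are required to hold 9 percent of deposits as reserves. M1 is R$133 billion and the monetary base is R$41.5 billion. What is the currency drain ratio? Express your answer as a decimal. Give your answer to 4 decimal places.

0.2079

Using m = M/MB = 133/41.5 ≈ 3.204819. From m = (1 + c)/(c + rr + e), rearranging gives 1 + c = m·(c + rr + e), so c·(1 − m) = m·(rr + e) − 1.
Hence c = [m·(rr + e) − 1]/(1 − m) = [3.204819 × (0.09 + 0.079) − 1] / (1 − 3.204819) ≈ 0.207902.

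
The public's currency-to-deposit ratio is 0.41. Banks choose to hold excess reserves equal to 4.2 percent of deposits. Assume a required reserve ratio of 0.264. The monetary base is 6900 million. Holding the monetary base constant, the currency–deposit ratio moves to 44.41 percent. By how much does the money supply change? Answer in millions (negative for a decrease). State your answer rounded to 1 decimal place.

-304.0 million

Initially m₁ = (1 + 0.41) / (0.264 + 0.042 + 0.41) ≈ 1.969274, so M₁ = 1.969274 × 6900 = 13587.9906 million.
After the change m₂ = (1 + 0.4441) / (0.264 + 0.042 + 0.4441) ≈ 1.925210, so M₂ = 1.925210 × 6900 = 13283.949 million.
ΔM = M₂ − M₁ = 13283.949 − 13587.9906 = -304.0416 million.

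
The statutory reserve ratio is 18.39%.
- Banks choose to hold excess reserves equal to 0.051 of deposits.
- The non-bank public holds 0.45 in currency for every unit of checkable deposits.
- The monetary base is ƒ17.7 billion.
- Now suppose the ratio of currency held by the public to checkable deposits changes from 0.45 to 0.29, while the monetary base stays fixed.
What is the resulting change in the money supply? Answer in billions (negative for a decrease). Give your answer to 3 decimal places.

Initially m₁ = (1 + 0.45) / (0.1839 + 0.051 + 0.45) ≈ 2.117097, so M₁ = 2.117097 × 17.7 ≈ 37.4726 billion.
After the change m₂ = (1 + 0.29) / (0.1839 + 0.051 + 0.29) ≈ 2.457611, so M₂ = 2.457611 × 17.7 ≈ 43.4997 billion.
ΔM = M₂ − M₁ = 43.4997 − 37.4726 = 6.0271 billion.

ƒ6.027 billion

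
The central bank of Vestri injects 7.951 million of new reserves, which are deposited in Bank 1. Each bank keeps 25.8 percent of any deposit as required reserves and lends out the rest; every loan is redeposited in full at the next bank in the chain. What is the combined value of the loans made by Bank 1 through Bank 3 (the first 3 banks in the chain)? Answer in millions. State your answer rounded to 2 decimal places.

13.53 million

Bank i lends (1 − rr)^i of the original deposit: Bank 1 lends 7.951·0.7420 ≈ 5.8996, Bank 2 lends 7.951·0.7420² ≈ 4.3775, and so on.
Summing a geometric series: total = 7.951·[0.7420·(1 − 0.7420^3) / (1 − 0.7420)] ≈ 13.5253 million.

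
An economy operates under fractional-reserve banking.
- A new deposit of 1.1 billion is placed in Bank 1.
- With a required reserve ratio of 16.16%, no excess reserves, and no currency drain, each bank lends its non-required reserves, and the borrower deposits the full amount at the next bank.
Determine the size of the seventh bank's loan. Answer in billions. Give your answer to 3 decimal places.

Each bank lends a fraction (1 − rr) = 0.8384 of the deposit it receives, so Bank 7 receives 1.1·0.8384^6 and lends 1.1·0.8384^7 ≈ 0.3203 billion.

0.320 billion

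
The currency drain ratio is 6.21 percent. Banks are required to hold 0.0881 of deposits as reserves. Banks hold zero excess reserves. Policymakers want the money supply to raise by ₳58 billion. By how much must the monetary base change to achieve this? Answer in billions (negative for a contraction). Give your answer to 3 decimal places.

₳8.202 billion

The money multiplier is m = (1 + c) / (rr + c) = (1 + 0.0621) / (0.0881 + 0.0621) ≈ 7.071238.
ΔMB = ΔM / m = (+58) / 7.071238 ≈ 8.2022 billion.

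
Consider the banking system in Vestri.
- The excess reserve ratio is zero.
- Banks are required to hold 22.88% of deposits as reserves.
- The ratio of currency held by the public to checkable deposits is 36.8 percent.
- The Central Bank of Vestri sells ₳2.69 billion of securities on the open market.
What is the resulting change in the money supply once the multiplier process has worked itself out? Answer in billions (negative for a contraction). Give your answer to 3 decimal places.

-6.166 billion

The money multiplier is m = (1 + c) / (rr + c) = (1 + 0.368) / (0.2288 + 0.368) ≈ 2.29223.
The sale removes 2.69 billion of base, so ΔM = m × ΔMB = 2.29223 × (−2.69) ≈ -6.1661 billion.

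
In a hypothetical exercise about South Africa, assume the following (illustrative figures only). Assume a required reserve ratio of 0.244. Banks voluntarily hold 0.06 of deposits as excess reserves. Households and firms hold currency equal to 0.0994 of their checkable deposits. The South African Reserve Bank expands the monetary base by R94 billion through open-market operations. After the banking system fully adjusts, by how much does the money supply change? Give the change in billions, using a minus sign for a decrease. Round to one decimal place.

R256.2 billion

The money multiplier is m = (1 + c) / (rr + e + c) = (1 + 0.0994) / (0.244 + 0.06 + 0.0994) ≈ 2.7253.
The purchase adds 94 billion of base, so ΔM = m × ΔMB = 2.7253 × (+94) = 256.1782 billion.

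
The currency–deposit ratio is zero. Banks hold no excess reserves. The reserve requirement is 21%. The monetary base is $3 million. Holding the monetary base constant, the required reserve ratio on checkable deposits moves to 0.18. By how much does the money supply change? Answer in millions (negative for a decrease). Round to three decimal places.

Initially m₁ = 1 / (0.21) ≈ 4.76190, so M₁ = 4.76190 × 3 = 14.2857 million.
After the change m₂ = 1 / (0.18) ≈ 5.55556, so M₂ = 5.55556 × 3 ≈ 16.6667 million.
ΔM = M₂ − M₁ = 16.6667 − 14.2857 = 2.381 million.

$2.381 million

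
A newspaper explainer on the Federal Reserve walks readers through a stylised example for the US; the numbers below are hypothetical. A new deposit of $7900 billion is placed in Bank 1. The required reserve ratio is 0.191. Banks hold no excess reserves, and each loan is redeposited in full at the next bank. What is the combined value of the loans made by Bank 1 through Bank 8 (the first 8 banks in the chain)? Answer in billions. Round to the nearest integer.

Bank i lends (1 − rr)^i of the original deposit: Bank 1 lends 7900·0.8090 = 6391.1000, Bank 2 lends 7900·0.8090² = 5170.3999, and so on.
Summing a geometric series: total = 7900·[0.8090·(1 − 0.8090^8) / (1 − 0.8090)] ≈ 27321.7931 billion.

$27322 billion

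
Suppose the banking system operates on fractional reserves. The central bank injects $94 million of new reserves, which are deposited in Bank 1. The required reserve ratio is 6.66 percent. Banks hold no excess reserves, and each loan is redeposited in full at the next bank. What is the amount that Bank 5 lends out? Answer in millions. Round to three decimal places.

Each bank lends a fraction (1 − rr) = 0.9334 of the deposit it receives, so Bank 5 receives 94·0.9334^4 and lends 94·0.9334^5 ≈ 66.5989 million.

$66.599 million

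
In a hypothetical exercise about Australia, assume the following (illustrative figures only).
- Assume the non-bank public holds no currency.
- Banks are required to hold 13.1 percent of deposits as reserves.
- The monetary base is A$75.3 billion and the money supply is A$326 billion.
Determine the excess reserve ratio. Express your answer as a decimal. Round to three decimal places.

0.100

Using m = M/MB = 326/75.3 ≈ 4.329349. Since m = (1 + c)/(c + rr + e), the denominator satisfies c + rr + e = (1 + c)/m = (1 + 0) / 4.329349 ≈ 0.230982.
With c = 0 and rr = 0.131, the excess reserve ratio is 0.230982 − 0 − 0.131 = 0.099982.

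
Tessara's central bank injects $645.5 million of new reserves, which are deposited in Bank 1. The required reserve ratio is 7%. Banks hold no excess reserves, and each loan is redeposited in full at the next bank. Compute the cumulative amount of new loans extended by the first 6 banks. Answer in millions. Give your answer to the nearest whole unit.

$3027 million

Bank i lends (1 − rr)^i of the original deposit: Bank 1 lends 645.5·0.9300 = 600.3150, Bank 2 lends 645.5·0.9300² ≈ 558.2929, and so on.
Summing a geometric series: total = 645.5·[0.9300·(1 − 0.9300^6) / (1 − 0.9300)] ≈ 3027.3870 million.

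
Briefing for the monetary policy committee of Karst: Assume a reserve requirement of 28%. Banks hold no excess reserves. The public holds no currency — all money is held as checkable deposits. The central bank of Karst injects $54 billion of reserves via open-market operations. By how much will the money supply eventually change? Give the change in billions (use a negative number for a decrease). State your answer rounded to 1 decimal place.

$192.9 billion

The simple money multiplier is m = 1/rr = 1/0.28 ≈ 3.5714.
An open-market purchase increases the monetary base by 54 billion, so ΔM = m × ΔMB = 3.5714 × 54 = 192.8556 billion.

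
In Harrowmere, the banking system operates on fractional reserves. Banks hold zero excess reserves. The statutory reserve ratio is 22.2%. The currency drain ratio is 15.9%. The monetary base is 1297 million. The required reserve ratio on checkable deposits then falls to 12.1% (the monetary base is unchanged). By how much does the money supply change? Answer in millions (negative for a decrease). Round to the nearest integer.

1423 million

Initially m₁ = (1 + 0.159) / (0.222 + 0.159) ≈ 3.04199, so M₁ = 3.04199 × 1297 ≈ 3945.461 million.
After the change m₂ = (1 + 0.159) / (0.121 + 0.159) ≈ 4.13929, so M₂ = 4.13929 × 1297 ≈ 5368.6591 million.
ΔM = M₂ − M₁ = 5368.6591 − 3945.461 = 1423.1981 million.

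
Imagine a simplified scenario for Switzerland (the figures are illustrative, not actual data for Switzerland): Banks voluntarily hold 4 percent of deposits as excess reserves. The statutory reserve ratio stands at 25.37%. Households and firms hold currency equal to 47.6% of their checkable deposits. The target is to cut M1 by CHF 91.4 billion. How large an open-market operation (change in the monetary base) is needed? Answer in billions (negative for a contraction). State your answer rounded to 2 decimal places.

The money multiplier is m = (1 + c) / (rr + e + c) = (1 + 0.476) / (0.2537 + 0.04 + 0.476) ≈ 1.91763.
ΔMB = ΔM / m = (−91.4) / 1.91763 ≈ -47.663 billion.

-47.66 billion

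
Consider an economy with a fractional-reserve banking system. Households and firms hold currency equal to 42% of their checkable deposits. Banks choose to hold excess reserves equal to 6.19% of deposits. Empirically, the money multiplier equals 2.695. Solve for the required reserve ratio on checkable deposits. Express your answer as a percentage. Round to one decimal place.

4.5%

Using m = 2.695. Since m = (1 + c)/(c + rr + e), the denominator satisfies c + rr + e = (1 + c)/m = (1 + 0.42) / 2.695 ≈ 0.526902.
With c = 0.42 and e = 0.0619, the required reserve ratio on checkable deposits is 0.526902 − 0.42 − 0.0619 = 0.045002.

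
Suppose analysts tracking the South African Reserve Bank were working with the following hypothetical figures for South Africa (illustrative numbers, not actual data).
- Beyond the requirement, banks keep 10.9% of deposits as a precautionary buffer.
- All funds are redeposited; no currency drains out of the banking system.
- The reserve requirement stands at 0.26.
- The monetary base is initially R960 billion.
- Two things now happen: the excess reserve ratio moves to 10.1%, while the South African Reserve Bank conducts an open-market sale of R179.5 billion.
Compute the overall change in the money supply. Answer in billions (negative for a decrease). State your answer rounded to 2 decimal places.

Before: m₁ = 1 / (0.26 + 0.109) ≈ 2.710027, MB₁ = 960, so M₁ = 2.710027 × 960 ≈ 2601.6259 billion.
After: m₂ = 1 / (0.26 + 0.101) ≈ 2.770083, MB₂ = 960 − 179.5 = 780.5, so M₂ = 2.770083 × 780.5 ≈ 2162.0498 billion.
ΔM = M₂ − M₁ = 2162.0498 − 2601.6259 = -439.5761 billion.

-439.58 billion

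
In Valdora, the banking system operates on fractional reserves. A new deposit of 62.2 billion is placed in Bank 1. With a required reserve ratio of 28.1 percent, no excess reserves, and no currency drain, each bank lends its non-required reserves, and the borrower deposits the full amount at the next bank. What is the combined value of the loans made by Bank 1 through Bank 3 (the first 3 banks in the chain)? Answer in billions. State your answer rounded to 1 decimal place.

100.0 billion

Bank i lends (1 − rr)^i of the original deposit: Bank 1 lends 62.2·0.7190 = 44.7218, Bank 2 lends 62.2·0.7190² ≈ 32.1550, and so on.
Summing a geometric series: total = 62.2·[0.7190·(1 − 0.7190^3) / (1 − 0.7190)] ≈ 99.9962 billion.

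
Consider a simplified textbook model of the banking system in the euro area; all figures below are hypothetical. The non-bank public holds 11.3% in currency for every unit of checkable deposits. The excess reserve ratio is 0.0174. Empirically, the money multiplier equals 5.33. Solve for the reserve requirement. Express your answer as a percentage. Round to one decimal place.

Using m = 5.33. Since m = (1 + c)/(c + rr + e), the denominator satisfies c + rr + e = (1 + c)/m = (1 + 0.113) / 5.33 ≈ 0.208818.
With c = 0.113 and e = 0.0174, the reserve requirement is 0.208818 − 0.113 − 0.0174 = 0.078418.

7.8%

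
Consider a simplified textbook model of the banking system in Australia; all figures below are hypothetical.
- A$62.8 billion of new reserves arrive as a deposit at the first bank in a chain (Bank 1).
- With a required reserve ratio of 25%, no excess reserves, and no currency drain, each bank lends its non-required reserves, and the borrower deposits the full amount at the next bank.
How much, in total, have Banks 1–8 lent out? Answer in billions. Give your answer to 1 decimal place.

A$169.5 billion

Bank i lends (1 − rr)^i of the original deposit: Bank 1 lends 62.8·0.7500 = 47.1000, Bank 2 lends 62.8·0.7500² = 35.3250, and so on.
Summing a geometric series: total = 62.8·[0.7500·(1 − 0.7500^8) / (1 − 0.7500)] ≈ 169.5387 billion.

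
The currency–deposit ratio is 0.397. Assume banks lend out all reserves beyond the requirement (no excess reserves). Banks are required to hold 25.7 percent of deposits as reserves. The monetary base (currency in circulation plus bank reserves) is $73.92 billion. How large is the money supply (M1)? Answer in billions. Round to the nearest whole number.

$158 billion

The money multiplier is m = (1 + c) / (rr + c) = (1 + 0.397) / (0.257 + 0.397) ≈ 2.1361.
So M = m × MB = 2.1361 × 73.92 ≈ 157.9005 billion.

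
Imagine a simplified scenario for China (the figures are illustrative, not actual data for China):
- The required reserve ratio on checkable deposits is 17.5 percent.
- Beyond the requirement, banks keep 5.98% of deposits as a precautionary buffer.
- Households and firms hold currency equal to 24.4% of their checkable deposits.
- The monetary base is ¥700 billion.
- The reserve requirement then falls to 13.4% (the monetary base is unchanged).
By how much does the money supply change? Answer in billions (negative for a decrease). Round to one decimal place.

Initially m₁ = (1 + 0.244) / (0.175 + 0.0598 + 0.244) ≈ 2.59816, so M₁ = 2.59816 × 700 = 1818.712 billion.
After the change m₂ = (1 + 0.244) / (0.134 + 0.0598 + 0.244) ≈ 2.84148, so M₂ = 2.84148 × 700 = 1989.036 billion.
ΔM = M₂ − M₁ = 1989.036 − 1818.712 = 170.324 billion.

¥170.3 billion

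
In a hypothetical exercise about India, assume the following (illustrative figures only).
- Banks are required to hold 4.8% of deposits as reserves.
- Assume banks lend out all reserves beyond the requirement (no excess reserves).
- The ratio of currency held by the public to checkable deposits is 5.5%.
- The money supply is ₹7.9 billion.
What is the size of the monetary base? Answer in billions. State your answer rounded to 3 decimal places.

₹0.771 billion

The money multiplier is m = (1 + c) / (rr + c) = (1 + 0.055) / (0.048 + 0.055) ≈ 10.24272.
MB = M / m = 7.9 / 10.24272 ≈ 0.7713 billion.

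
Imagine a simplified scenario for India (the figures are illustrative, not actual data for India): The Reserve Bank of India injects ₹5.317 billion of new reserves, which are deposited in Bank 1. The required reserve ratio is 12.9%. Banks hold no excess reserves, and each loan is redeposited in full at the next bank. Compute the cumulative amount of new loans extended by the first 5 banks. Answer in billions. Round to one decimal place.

₹17.9 billion

Bank i lends (1 − rr)^i of the original deposit: Bank 1 lends 5.317·0.8710 ≈ 4.6311, Bank 2 lends 5.317·0.8710² ≈ 4.0337, and so on.
Summing a geometric series: total = 5.317·[0.8710·(1 − 0.8710^5) / (1 − 0.8710)] ≈ 17.9036 billion.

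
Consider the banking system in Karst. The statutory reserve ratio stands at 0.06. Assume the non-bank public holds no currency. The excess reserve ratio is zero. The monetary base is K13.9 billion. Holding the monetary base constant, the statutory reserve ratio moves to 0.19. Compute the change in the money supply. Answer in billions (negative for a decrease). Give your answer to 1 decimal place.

-158.5 billion

Initially m₁ = 1 / (0.06) ≈ 16.6667, so M₁ = 16.6667 × 13.9 ≈ 231.6671 billion.
After the change m₂ = 1 / (0.19) ≈ 5.2632, so M₂ = 5.2632 × 13.9 ≈ 73.1585 billion.
ΔM = M₂ − M₁ = 73.1585 − 231.6671 = -158.5086 billion.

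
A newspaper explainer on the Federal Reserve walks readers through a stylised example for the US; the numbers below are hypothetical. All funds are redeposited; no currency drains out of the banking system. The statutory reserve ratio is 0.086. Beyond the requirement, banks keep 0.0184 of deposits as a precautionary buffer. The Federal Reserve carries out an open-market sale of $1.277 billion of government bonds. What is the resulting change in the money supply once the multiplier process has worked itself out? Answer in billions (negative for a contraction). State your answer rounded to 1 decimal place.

-12.2 billion

The money multiplier is m = 1 / (rr + e) = 1 / (0.086 + 0.0184) ≈ 9.5785.
The sale removes 1.277 billion of base, so ΔM = m × ΔMB = 9.5785 × (−1.277) ≈ -12.2317 billion.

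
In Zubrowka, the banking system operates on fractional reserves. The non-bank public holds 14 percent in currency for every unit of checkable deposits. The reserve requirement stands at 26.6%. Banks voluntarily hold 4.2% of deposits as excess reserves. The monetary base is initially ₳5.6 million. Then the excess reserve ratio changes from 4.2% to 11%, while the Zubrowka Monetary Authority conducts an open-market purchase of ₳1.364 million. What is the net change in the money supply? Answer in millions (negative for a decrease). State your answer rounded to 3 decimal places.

₳1.136 million

Before: m₁ = (1 + 0.14) / (0.266 + 0.042 + 0.14) ≈ 2.54464, MB₁ = 5.6, so M₁ = 2.54464 × 5.6 ≈ 14.25 million.
After: m₂ = (1 + 0.14) / (0.266 + 0.11 + 0.14) ≈ 2.20930, MB₂ = 5.6 + 1.364 = 6.964, so M₂ = 2.20930 × 6.964 ≈ 15.3856 million.
ΔM = M₂ − M₁ = 15.3856 − 14.25 = 1.1356 million.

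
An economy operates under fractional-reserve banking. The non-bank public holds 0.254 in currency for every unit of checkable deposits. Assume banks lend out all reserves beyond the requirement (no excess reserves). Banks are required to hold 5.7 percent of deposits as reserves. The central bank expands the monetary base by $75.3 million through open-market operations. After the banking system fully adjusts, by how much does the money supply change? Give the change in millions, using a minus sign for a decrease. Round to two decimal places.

The money multiplier is m = (1 + c) / (rr + c) = (1 + 0.254) / (0.057 + 0.254) ≈ 4.03215.
The purchase adds 75.3 million of base, so ΔM = m × ΔMB = 4.03215 × (+75.3) ≈ 303.6209 million.

$303.62 million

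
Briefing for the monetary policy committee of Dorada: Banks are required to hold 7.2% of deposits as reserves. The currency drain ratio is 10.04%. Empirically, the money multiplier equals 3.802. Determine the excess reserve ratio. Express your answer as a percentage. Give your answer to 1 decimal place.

Using m = 3.802. Since m = (1 + c)/(c + rr + e), the denominator satisfies c + rr + e = (1 + c)/m = (1 + 0.1004) / 3.802 ≈ 0.289427.
With c = 0.1004 and rr = 0.072, the excess reserve ratio is 0.289427 − 0.1004 − 0.072 = 0.117027.

11.7%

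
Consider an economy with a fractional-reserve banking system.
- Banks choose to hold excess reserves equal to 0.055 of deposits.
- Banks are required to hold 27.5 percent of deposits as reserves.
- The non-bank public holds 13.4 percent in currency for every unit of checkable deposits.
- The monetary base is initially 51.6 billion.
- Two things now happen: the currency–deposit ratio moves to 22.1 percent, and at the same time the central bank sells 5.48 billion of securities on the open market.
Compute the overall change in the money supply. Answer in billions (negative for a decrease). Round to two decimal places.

Before: m₁ = (1 + 0.134) / (0.275 + 0.055 + 0.134) ≈ 2.44397, MB₁ = 51.6, so M₁ = 2.44397 × 51.6 ≈ 126.1089 billion.
After: m₂ = (1 + 0.221) / (0.275 + 0.055 + 0.221) ≈ 2.21597, MB₂ = 51.6 − 5.48 = 46.12, so M₂ = 2.21597 × 46.12 ≈ 102.2005 billion.
ΔM = M₂ − M₁ = 102.2005 − 126.1089 = -23.9084 billion.

-23.91 billion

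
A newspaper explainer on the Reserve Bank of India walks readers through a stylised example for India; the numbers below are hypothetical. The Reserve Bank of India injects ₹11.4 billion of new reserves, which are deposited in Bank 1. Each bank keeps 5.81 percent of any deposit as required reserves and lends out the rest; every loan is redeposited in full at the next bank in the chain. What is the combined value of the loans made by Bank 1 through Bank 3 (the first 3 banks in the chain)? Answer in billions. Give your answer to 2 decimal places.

Bank i lends (1 − rr)^i of the original deposit: Bank 1 lends 11.4·0.9419 ≈ 10.7377, Bank 2 lends 11.4·0.9419² ≈ 10.1138, and so on.
Summing a geometric series: total = 11.4·[0.9419·(1 − 0.9419^3) / (1 − 0.9419)] ≈ 30.3777 billion.

₹30.38 billion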